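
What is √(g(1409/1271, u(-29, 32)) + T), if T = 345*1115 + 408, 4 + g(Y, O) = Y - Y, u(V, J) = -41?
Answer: √385079 ≈ 620.55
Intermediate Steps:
g(Y, O) = -4 (g(Y, O) = -4 + (Y - Y) = -4 + 0 = -4)
T = 385083 (T = 384675 + 408 = 385083)
√(g(1409/1271, u(-29, 32)) + T) = √(-4 + 385083) = √385079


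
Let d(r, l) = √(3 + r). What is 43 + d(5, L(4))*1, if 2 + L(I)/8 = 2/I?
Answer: 43 + 2*√2 ≈ 45.828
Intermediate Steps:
L(I) = -16 + 16/I (L(I) = -16 + 8*(2/I) = -16 + 16/I)
43 + d(5, L(4))*1 = 43 + √(3 + 5)*1 = 43 + √8*1 = 43 + (2*√2)*1 = 43 + 2*√2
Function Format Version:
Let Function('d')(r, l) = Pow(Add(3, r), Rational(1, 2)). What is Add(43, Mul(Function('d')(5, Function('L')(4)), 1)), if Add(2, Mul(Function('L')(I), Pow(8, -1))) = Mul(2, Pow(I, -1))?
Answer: Add(43, Mul(2, Pow(2, Rational(1, 2)))) ≈ 45.828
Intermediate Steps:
Function('L')(I) = Add(-16, Mul(16, Pow(I, -1))) (Function('L')(I) = Add(-16, Mul(8, Mul(2, Pow(I, -1)))) = Add(-16, Mul(16, Pow(I, -1))))
Add(43, Mul(Function('d')(5, Function('L')(4)), 1)) = Add(43, Mul(Pow(Add(3, 5), Rational(1, 2)), 1)) = Add(43, Mul(Pow(8, Rational(1, 2)), 1)) = Add(43, Mul(Mul(2, Pow(2, Rational(1, 2))), 1)) = Add(43, Mul(2, Pow(2, Rational(1, 2))))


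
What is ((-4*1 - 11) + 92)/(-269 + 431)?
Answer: 77/162 ≈ 0.47531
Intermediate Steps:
((-4*1 - 11) + 92)/(-269 + 431) = ((-4 - 11) + 92)/162 = (-15 + 92)*(1/162) = 77*(1/162) = 77/162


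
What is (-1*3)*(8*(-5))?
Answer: 120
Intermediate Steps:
(-1*3)*(8*(-5)) = -3*(-40) = 120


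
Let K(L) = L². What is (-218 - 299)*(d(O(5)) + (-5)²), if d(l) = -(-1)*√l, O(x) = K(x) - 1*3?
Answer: -12925 - 517*√22 ≈ -15350.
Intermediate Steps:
O(x) = -3 + x² (O(x) = x² - 1*3 = x² - 3 = -3 + x²)
d(l) = √l
(-218 - 299)*(d(O(5)) + (-5)²) = (-218 - 299)*(√(-3 + 5²) + (-5)²) = -517*(√(-3 + 25) + 25) = -517*(√22 + 25) = -517*(25 + √22) = -12925 - 517*√22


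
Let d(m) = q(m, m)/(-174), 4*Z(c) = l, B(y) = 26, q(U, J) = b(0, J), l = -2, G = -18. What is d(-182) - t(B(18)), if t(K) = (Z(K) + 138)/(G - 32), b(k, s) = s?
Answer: 1321/348 ≈ 3.7960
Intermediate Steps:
q(U, J) = J
Z(c) = -½ (Z(c) = (¼)*(-2) = -½)
t(K) = -11/4 (t(K) = (-½ + 138)/(-18 - 32) = (275/2)/(-50) = (275/2)*(-1/50) = -11/4)
d(m) = -m/174 (d(m) = m/(-174) = m*(-1/174) = -m/174)
d(-182) - t(B(18)) = -1/174*(-182) - 1*(-11/4) = 91/87 + 11/4 = 1321/348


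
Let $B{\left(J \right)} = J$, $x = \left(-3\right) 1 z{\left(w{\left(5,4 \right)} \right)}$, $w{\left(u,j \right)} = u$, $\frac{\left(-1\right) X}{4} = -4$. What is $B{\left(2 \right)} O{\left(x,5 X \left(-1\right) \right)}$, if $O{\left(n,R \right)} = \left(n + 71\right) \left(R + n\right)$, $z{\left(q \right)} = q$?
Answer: $-10640$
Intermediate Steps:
$X = 16$ ($X = \left(-4\right) \left(-4\right) = 16$)
$x = -15$ ($x = \left(-3\right) 1 \cdot 5 = \left(-3\right) 5 = -15$)
$O{\left(n,R \right)} = \left(71 + n\right) \left(R + n\right)$
$B{\left(2 \right)} O{\left(x,5 X \left(-1\right) \right)} = 2 \left(\left(-15\right)^{2} + 71 \cdot 5 \cdot 16 \left(-1\right) + 71 \left(-15\right) + 5 \cdot 16 \left(-1\right) \left(-15\right)\right) = 2 \left(225 + 71 \cdot 80 \left(-1\right) - 1065 + 80 \left(-1\right) \left(-15\right)\right) = 2 \left(225 + 71 \left(-80\right) - 1065 - -1200\right) = 2 \left(225 - 5680 - 1065 + 1200\right) = 2 \left(-5320\right) = -10640$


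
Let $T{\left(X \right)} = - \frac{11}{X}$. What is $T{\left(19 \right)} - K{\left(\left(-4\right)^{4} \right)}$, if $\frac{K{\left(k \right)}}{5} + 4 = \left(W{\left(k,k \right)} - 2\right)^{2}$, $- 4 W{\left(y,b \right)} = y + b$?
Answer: $- \frac{1605131}{19} \approx -84481.0$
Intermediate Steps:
$W{\left(y,b \right)} = - \frac{b}{4} - \frac{y}{4}$ ($W{\left(y,b \right)} = - \frac{y + b}{4} = - \frac{b + y}{4} = - \frac{b}{4} - \frac{y}{4}$)
$K{\left(k \right)} = -20 + 5 \left(-2 - \frac{k}{2}\right)^{2}$ ($K{\left(k \right)} = -20 + 5 \left(\left(- \frac{k}{4} - \frac{k}{4}\right) - 2\right)^{2} = -20 + 5 \left(- \frac{k}{2} - 2\right)^{2} = -20 + 5 \left(-2 - \frac{k}{2}\right)^{2}$)
$T{\left(19 \right)} - K{\left(\left(-4\right)^{4} \right)} = - \frac{11}{19} - \frac{5 \left(-4\right)^{4} \left(8 + \left(-4\right)^{4}\right)}{4} = \left(-11\right) \frac{1}{19} - \frac{5}{4} \cdot 256 \left(8 + 256\right) = - \frac{11}{19} - \frac{5}{4} \cdot 256 \cdot 264 = - \frac{11}{19} - 84480 = - \frac{1605131}{19}$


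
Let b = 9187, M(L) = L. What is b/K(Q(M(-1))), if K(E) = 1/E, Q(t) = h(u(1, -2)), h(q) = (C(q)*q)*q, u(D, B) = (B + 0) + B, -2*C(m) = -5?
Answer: 367480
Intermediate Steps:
C(m) = 5/2 (C(m) = -½*(-5) = 5/2)
u(D, B) = 2*B (u(D, B) = B + B = 2*B)
h(q) = 5*q²/2 (h(q) = (5*q/2)*q = 5*q²/2)
Q(t) = 40 (Q(t) = 5*(2*(-2))²/2 = (5/2)*(-4)² = (5/2)*16 = 40)
b/K(Q(M(-1))) = 9187/(1/40) = 9187*40 = 367480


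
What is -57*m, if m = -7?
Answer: 399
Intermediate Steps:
-57*m = -57*(-7) = 399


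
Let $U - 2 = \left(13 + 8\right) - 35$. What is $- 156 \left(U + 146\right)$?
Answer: $-20904$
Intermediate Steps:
$U = -12$ ($U = 2 + \left(\left(13 + 8\right) - 35\right) = 2 + \left(21 - 35\right) = 2 - 14 = -12$)
$- 156 \left(U + 146\right) = - 156 \left(-12 + 146\right) = \left(-156\right) 134 = -20904$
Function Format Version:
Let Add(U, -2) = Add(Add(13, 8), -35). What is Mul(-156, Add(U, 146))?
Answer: -20904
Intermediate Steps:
U = -12 (U = Add(2, Add(Add(13, 8), -35)) = Add(2, Add(21, -35)) = Add(2, -14) = -12)
Mul(-156, Add(U, 146)) = Mul(-156, Add(-12, 146)) = Mul(-156, 134) = -20904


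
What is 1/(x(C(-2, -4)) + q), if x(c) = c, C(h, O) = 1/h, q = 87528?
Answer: 2/175055 ≈ 1.1425e-5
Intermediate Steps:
1/(x(C(-2, -4)) + q) = 1/(1/(-2) + 87528) = 1/(-½ + 87528) = 1/(175055/2) = 2/175055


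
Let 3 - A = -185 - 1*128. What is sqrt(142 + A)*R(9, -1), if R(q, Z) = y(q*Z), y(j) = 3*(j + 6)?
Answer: -9*sqrt(458) ≈ -192.61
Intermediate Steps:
A = 316 (A = 3 - (-185 - 1*128) = 3 - (-185 - 128) = 3 - 1*(-313) = 3 + 313 = 316)
y(j) = 18 + 3*j (y(j) = 3*(6 + j) = 18 + 3*j)
R(q, Z) = 18 + 3*Z*q (R(q, Z) = 18 + 3*(q*Z) = 18 + 3*(Z*q) = 18 + 3*Z*q)
sqrt(142 + A)*R(9, -1) = sqrt(142 + 316)*(18 + 3*(-1)*9) = sqrt(458)*(18 - 27) = sqrt(458)*(-9) = -9*sqrt(458)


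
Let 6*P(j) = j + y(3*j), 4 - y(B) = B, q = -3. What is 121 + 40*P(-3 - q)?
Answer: 443/3 ≈ 147.67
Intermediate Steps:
y(B) = 4 - B
P(j) = 2/3 - j/3 (P(j) = (j + (4 - 3*j))/6 = (4 - 2*j)/6 = 2/3 - j/3)
121 + 40*P(-3 - q) = 121 + 40*(2/3 - (-3 - 1*(-3))/3) = 121 + 40*(2/3 - (-3 + 3)/3) = 121 + 40*(2/3 - 1/3*0) = 121 + 40*(2/3 + 0) = 121 + 40*(2/3) = 121 + 80/3 = 443/3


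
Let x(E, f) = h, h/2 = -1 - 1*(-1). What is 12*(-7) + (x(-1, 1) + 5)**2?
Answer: -59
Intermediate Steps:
h = 0 (h = 2*(-1 - 1*(-1)) = 2*(-1 + 1) = 2*0 = 0)
x(E, f) = 0
12*(-7) + (x(-1, 1) + 5)**2 = 12*(-7) + (0 + 5)**2 = -84 + 5**2 = -84 + 25 = -59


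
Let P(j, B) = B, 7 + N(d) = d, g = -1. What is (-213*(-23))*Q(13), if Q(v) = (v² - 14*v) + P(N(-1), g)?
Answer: -68586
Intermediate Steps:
N(d) = -7 + d
Q(v) = -1 + v² - 14*v (Q(v) = (v² - 14*v) - 1 = -1 + v² - 14*v)
(-213*(-23))*Q(13) = (-213*(-23))*(-1 + 13² - 14*13) = 4899*(-1 + 169 - 182) = 4899*(-14) = -68586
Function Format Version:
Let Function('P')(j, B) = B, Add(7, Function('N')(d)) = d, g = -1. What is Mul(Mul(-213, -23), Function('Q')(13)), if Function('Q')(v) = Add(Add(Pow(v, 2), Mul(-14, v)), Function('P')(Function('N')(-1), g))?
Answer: -68586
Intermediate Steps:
Function('N')(d) = Add(-7, d)
Function('Q')(v) = Add(-1, Pow(v, 2), Mul(-14, v)) (Function('Q')(v) = Add(Add(Pow(v, 2), Mul(-14, v)), -1) = Add(-1, Pow(v, 2), Mul(-14, v)))
Mul(Mul(-213, -23), Function('Q')(13)) = Mul(Mul(-213, -23), Add(-1, Pow(13, 2), Mul(-14, 13))) = Mul(4899, Add(-1, 169, -182)) = Mul(4899, -14) = -68586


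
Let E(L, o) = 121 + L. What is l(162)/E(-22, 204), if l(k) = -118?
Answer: -118/99 ≈ -1.1919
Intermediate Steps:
l(162)/E(-22, 204) = -118/(121 - 22) = -118/99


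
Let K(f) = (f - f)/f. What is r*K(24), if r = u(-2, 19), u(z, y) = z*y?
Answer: 0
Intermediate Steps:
u(z, y) = y*z
r = -38 (r = 19*(-2) = -38)
K(f) = 0 (K(f) = 0/f = 0)
r*K(24) = -38*0 = 0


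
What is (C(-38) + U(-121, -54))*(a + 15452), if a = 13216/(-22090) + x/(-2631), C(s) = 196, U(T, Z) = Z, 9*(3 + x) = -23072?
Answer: 573868945410586/261534555 ≈ 2.1942e+6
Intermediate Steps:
x = -23099/9 (x = -3 + (1/9)*(-23072) = -3 - 23072/9 = -23099/9 ≈ -2566.6)
a = 98657623/261534555 (a = 13216/(-22090) - 23099/9/(-2631) = 13216*(-1/22090) - 23099/9*(-1/2631) = -6608/11045 + 23099/23679 = 98657623/261534555 ≈ 0.37723)
(C(-38) + U(-121, -54))*(a + 15452) = (196 - 54)*(98657623/261534555 + 15452) = 142*(4041330601483/261534555) = 573868945410586/261534555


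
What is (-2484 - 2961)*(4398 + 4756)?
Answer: -49843530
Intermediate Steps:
(-2484 - 2961)*(4398 + 4756) = -5445*9154 = -49843530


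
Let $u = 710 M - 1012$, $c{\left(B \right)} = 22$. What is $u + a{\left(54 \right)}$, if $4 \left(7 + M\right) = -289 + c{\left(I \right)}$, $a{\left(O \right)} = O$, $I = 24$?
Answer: $- \frac{106641}{2} \approx -53321.0$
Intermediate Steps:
$M = - \frac{295}{4}$ ($M = -7 + \frac{-289 + 22}{4} = -7 + \frac{1}{4} \left(-267\right) = -7 - \frac{267}{4} = - \frac{295}{4} \approx -73.75$)
$u = - \frac{106749}{2}$ ($u = 710 \left(- \frac{295}{4}\right) - 1012 = - \frac{104725}{2} - 1012 = - \frac{106749}{2} \approx -53375.0$)
$u + a{\left(54 \right)} = - \frac{106749}{2} + 54 = - \frac{106641}{2}$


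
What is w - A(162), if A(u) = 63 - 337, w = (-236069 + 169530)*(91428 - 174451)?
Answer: 5524267671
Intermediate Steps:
w = 5524267397 (w = -66539*(-83023) = 5524267397)
A(u) = -274
w - A(162) = 5524267397 - 1*(-274) = 5524267397 + 274 = 5524267671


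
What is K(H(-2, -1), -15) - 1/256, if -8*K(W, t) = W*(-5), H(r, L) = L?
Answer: -161/256 ≈ -0.62891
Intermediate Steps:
K(W, t) = 5*W/8 (K(W, t) = -W*(-5)/8 = -(-5)*W/8 = 5*W/8)
K(H(-2, -1), -15) - 1/256 = (5/8)*(-1) - 1/256 = -5/8 - 1*1/256 = -5/8 - 1/256 = -161/256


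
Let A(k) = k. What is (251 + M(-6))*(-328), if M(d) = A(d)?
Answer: -80360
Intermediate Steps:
M(d) = d
(251 + M(-6))*(-328) = (251 - 6)*(-328) = 245*(-328) = -80360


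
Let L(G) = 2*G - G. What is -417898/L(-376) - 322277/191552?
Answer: 9991002693/9002944 ≈ 1109.7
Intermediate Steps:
L(G) = G
-417898/L(-376) - 322277/191552 = -417898/(-376) - 322277/191552 = -417898*(-1/376) - 322277*1/191552 = 208949/188 - 322277/191552 = 9991002693/9002944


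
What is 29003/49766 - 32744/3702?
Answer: -761084399/92116866 ≈ -8.2622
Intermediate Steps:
29003/49766 - 32744/3702 = 29003*(1/49766) - 32744*1/3702 = 29003/49766 - 16372/1851 = -761084399/92116866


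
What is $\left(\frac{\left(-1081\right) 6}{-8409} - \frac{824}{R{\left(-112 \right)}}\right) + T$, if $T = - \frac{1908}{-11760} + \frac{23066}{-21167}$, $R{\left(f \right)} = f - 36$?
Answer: $\frac{11641821907623}{2151345722260} \approx 5.4114$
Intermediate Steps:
$R{\left(f \right)} = -36 + f$
$T = - \frac{19239127}{20743660}$ ($T = \left(-1908\right) \left(- \frac{1}{11760}\right) + 23066 \left(- \frac{1}{21167}\right) = \frac{159}{980} - \frac{23066}{21167} = - \frac{19239127}{20743660} \approx -0.92747$)
$\left(\frac{\left(-1081\right) 6}{-8409} - \frac{824}{R{\left(-112 \right)}}\right) + T = \left(\frac{\left(-1081\right) 6}{-8409} - \frac{824}{-36 - 112}\right) - \frac{19239127}{20743660} = \left(\left(-6486\right) \left(- \frac{1}{8409}\right) - \frac{824}{-148}\right) - \frac{19239127}{20743660} = \left(\frac{2162}{2803} - - \frac{206}{37}\right) - \frac{19239127}{20743660} = \left(\frac{2162}{2803} + \frac{206}{37}\right) - \frac{19239127}{20743660} = \frac{657412}{103711} - \frac{19239127}{20743660} = \frac{11641821907623}{2151345722260}$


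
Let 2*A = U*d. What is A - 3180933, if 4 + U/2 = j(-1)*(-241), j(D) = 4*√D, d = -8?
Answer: -3180901 + 7712*I ≈ -3.1809e+6 + 7712.0*I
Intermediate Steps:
U = -8 - 1928*I (U = -8 + 2*((4*√(-1))*(-241)) = -8 + 2*((4*I)*(-241)) = -8 + 2*(-964*I) = -8 - 1928*I ≈ -8.0 - 1928.0*I)
A = 32 + 7712*I (A = ((-8 - 1928*I)*(-8))/2 = (64 + 15424*I)/2 = 32 + 7712*I ≈ 32.0 + 7712.0*I)
A - 3180933 = (32 + 7712*I) - 3180933 = -3180901 + 7712*I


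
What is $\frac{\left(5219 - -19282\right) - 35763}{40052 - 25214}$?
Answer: $- \frac{1877}{2473} \approx -0.759$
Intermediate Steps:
$\frac{\left(5219 - -19282\right) - 35763}{40052 - 25214} = \frac{\left(5219 + 19282\right) - 35763}{14838} = \left(24501 - 35763\right) \frac{1}{14838} = \left(-11262\right) \frac{1}{14838} = - \frac{1877}{2473}$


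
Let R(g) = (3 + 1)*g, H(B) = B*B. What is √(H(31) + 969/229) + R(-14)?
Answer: -56 + √50617702/229 ≈ -24.932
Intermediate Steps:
H(B) = B²
R(g) = 4*g
√(H(31) + 969/229) + R(-14) = √(31² + 969/229) + 4*(-14) = √(961 + 969*(1/229)) - 56 = √(961 + 969/229) - 56 = √(221038/229) - 56 = √50617702/229 - 56 = -56 + √50617702/229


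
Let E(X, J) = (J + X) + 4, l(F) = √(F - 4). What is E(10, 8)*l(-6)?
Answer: 22*I*√10 ≈ 69.57*I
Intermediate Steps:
l(F) = √(-4 + F)
E(X, J) = 4 + J + X
E(10, 8)*l(-6) = (4 + 8 + 10)*√(-4 - 6) = 22*√(-10) = 22*(I*√10) = 22*I*√10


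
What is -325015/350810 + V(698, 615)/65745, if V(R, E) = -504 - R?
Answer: -4357956959/4612800690 ≈ -0.94475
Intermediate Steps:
-325015/350810 + V(698, 615)/65745 = -325015/350810 + (-504 - 1*698)/65745 = -325015*1/350810 + (-504 - 698)*(1/65745) = -65003/70162 - 1202*1/65745 = -65003/70162 - 1202/65745 = -4357956959/4612800690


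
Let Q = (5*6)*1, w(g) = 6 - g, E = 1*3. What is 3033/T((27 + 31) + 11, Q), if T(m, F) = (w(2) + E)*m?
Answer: 1011/161 ≈ 6.2795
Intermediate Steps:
E = 3
Q = 30 (Q = 30*1 = 30)
T(m, F) = 7*m (T(m, F) = ((6 - 1*2) + 3)*m = ((6 - 2) + 3)*m = (4 + 3)*m = 7*m)
3033/T((27 + 31) + 11, Q) = 3033/((7*((27 + 31) + 11))) = 3033/((7*(58 + 11))) = 3033/((7*69)) = 3033/483 = 3033*(1/483) = 1011/161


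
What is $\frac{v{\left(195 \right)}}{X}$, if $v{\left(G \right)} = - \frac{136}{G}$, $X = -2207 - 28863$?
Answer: $\frac{68}{3029325} \approx 2.2447 \cdot 10^{-5}$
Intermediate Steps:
$X = -31070$ ($X = -2207 - 28863 = -31070$)
$\frac{v{\left(195 \right)}}{X} = \frac{\left(-136\right) \frac{1}{195}}{-31070} = \left(-136\right) \frac{1}{195} \left(- \frac{1}{31070}\right) = \left(- \frac{136}{195}\right) \left(- \frac{1}{31070}\right) = \frac{68}{3029325}$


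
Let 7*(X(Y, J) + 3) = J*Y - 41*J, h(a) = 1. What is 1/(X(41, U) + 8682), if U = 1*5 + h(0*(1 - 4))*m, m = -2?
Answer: 1/8679 ≈ 0.00011522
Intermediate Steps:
U = 3 (U = 1*5 + 1*(-2) = 5 - 2 = 3)
X(Y, J) = -3 - 41*J/7 + J*Y/7 (X(Y, J) = -3 + (J*Y - 41*J)/7 = -3 + (-41*J + J*Y)/7 = -3 + (-41*J/7 + J*Y/7) = -3 - 41*J/7 + J*Y/7)
1/(X(41, U) + 8682) = 1/((-3 - 41/7*3 + (1/7)*3*41) + 8682) = 1/((-3 - 123/7 + 123/7) + 8682) = 1/(-3 + 8682) = 1/8679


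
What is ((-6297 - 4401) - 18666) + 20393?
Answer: -8971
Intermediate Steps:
((-6297 - 4401) - 18666) + 20393 = (-10698 - 18666) + 20393 = -29364 + 20393 = -8971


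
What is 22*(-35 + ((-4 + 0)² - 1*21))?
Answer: -880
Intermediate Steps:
22*(-35 + ((-4 + 0)² - 1*21)) = 22*(-35 + ((-4)² - 21)) = 22*(-35 + (16 - 21)) = 22*(-35 - 5) = 22*(-40) = -880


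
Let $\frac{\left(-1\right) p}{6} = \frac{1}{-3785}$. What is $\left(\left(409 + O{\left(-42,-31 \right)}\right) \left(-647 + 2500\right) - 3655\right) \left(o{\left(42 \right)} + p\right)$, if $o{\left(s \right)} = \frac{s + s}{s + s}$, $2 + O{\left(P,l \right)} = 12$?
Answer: $\frac{2929502832}{3785} \approx 7.7398 \cdot 10^{5}$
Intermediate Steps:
$O{\left(P,l \right)} = 10$ ($O{\left(P,l \right)} = -2 + 12 = 10$)
$p = \frac{6}{3785}$ ($p = - \frac{6}{-3785} = \left(-6\right) \left(- \frac{1}{3785}\right) = \frac{6}{3785} \approx 0.0015852$)
$o{\left(s \right)} = 1$ ($o{\left(s \right)} = \frac{2 s}{2 s} = 2 s \frac{1}{2 s} = 1$)
$\left(\left(409 + O{\left(-42,-31 \right)}\right) \left(-647 + 2500\right) - 3655\right) \left(o{\left(42 \right)} + p\right) = \left(\left(409 + 10\right) \left(-647 + 2500\right) - 3655\right) \left(1 + \frac{6}{3785}\right) = \left(419 \cdot 1853 - 3655\right) \frac{3791}{3785} = \left(776407 - 3655\right) \frac{3791}{3785} = 772752 \cdot \frac{3791}{3785} = \frac{2929502832}{3785}$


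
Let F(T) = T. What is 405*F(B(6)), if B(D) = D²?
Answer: 14580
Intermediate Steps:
405*F(B(6)) = 405*6² = 405*36 = 14580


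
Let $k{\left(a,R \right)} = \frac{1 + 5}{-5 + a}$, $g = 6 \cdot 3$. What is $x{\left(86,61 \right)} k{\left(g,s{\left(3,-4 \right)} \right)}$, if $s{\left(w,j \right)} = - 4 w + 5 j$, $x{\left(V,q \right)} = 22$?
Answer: $\frac{132}{13} \approx 10.154$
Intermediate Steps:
$g = 18$
$k{\left(a,R \right)} = \frac{6}{-5 + a}$
$x{\left(86,61 \right)} k{\left(g,s{\left(3,-4 \right)} \right)} = 22 \frac{6}{-5 + 18} = 22 \cdot \frac{6}{13} = \frac{132}{13}$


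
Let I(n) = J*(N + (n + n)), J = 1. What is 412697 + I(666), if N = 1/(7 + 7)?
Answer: 5796407/14 ≈ 4.1403e+5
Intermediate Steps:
N = 1/14 ≈ 0.071429
I(n) = 1/14 + 2*n (I(n) = 1*(1/14 + (n + n)) = 1*(1/14 + 2*n) = 1/14 + 2*n)
412697 + I(666) = 412697 + (1/14 + 2*666) = 412697 + (1/14 + 1332) = 412697 + 18649/14 = 5796407/14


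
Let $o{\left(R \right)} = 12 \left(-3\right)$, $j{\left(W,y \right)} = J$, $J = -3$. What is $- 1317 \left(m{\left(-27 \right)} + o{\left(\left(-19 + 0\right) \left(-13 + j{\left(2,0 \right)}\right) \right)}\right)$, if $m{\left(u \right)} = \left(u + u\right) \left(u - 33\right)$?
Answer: $-4219668$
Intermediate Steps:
$j{\left(W,y \right)} = -3$
$o{\left(R \right)} = -36$
$m{\left(u \right)} = 2 u \left(-33 + u\right)$
$- 1317 \left(m{\left(-27 \right)} + o{\left(\left(-19 + 0\right) \left(-13 + j{\left(2,0 \right)}\right) \right)}\right) = - 1317 \left(2 \left(-27\right) \left(-33 - 27\right) - 36\right) = - 1317 \left(2 \left(-27\right) \left(-60\right) - 36\right) = - 1317 \left(3240 - 36\right) = \left(-1317\right) 3204 = -4219668$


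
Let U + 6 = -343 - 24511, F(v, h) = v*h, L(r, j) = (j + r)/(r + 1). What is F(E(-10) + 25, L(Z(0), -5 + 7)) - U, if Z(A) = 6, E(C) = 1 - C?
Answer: 174308/7 ≈ 24901.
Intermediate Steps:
L(r, j) = (j + r)/(1 + r)
F(v, h) = h*v
U = -24860 (U = -6 + (-343 - 24511) = -6 - 24854 = -24860)
F(E(-10) + 25, L(Z(0), -5 + 7)) - U = (((-5 + 7) + 6)/(1 + 6))*((1 - 1*(-10)) + 25) - 1*(-24860) = ((2 + 6)/7)*((1 + 10) + 25) + 24860 = ((1/7)*8)*(11 + 25) + 24860 = (8/7)*36 + 24860 = 288/7 + 24860 = 174308/7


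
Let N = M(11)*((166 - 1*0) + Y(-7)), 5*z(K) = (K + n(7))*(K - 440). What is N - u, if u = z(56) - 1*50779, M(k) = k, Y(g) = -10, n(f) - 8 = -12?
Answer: 282443/5 ≈ 56489.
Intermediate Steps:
n(f) = -4 (n(f) = 8 - 12 = -4)
z(K) = (-440 + K)*(-4 + K)/5 (z(K) = ((K - 4)*(K - 440))/5 = ((-4 + K)*(-440 + K))/5 = ((-440 + K)*(-4 + K))/5 = (-440 + K)*(-4 + K)/5)
u = -273863/5 (u = (352 - 444/5*56 + (⅕)*56²) - 1*50779 = (352 - 24864/5 + (⅕)*3136) - 50779 = (352 - 24864/5 + 3136/5) - 50779 = -19968/5 - 50779 = -273863/5 ≈ -54773.)
N = 1716 (N = 11*((166 - 1*0) - 10) = 11*((166 + 0) - 10) = 11*(166 - 10) = 11*156 = 1716)
N - u = 1716 - 1*(-273863/5) = 1716 + 273863/5 = 282443/5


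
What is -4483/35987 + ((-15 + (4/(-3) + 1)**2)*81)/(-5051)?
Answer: 20756689/181770337 ≈ 0.11419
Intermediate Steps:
-4483/35987 + ((-15 + (4/(-3) + 1)**2)*81)/(-5051) = -4483*1/35987 + ((-15 + (4*(-1/3) + 1)**2)*81)*(-1/5051) = -4483/35987 + ((-15 + (-4/3 + 1)**2)*81)*(-1/5051) = -4483/35987 + ((-15 + (-1/3)**2)*81)*(-1/5051) = -4483/35987 + ((-15 + 1/9)*81)*(-1/5051) = -4483/35987 - 134/9*81*(-1/5051) = -4483/35987 - 1206*(-1/5051) = -4483/35987 + 1206/5051 = 20756689/181770337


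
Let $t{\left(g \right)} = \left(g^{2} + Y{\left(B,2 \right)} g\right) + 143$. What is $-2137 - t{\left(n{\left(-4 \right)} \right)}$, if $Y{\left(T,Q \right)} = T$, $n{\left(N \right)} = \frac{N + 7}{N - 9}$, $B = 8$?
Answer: $- \frac{385017}{169} \approx -2278.2$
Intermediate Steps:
$n{\left(N \right)} = \frac{7 + N}{-9 + N}$
$t{\left(g \right)} = 143 + g^{2} + 8 g$ ($t{\left(g \right)} = \left(g^{2} + 8 g\right) + 143 = 143 + g^{2} + 8 g$)
$-2137 - t{\left(n{\left(-4 \right)} \right)} = -2137 - \left(143 + \left(\frac{7 - 4}{-9 - 4}\right)^{2} + 8 \frac{7 - 4}{-9 - 4}\right) = -2137 - \left(143 + \left(\frac{1}{-13} \cdot 3\right)^{2} + 8 \frac{1}{-13} \cdot 3\right) = -2137 - \left(143 + \left(\left(- \frac{1}{13}\right) 3\right)^{2} + 8 \left(\left(- \frac{1}{13}\right) 3\right)\right) = -2137 - \left(143 + \left(- \frac{3}{13}\right)^{2} + 8 \left(- \frac{3}{13}\right)\right) = -2137 - \left(143 + \frac{9}{169} - \frac{24}{13}\right) = -2137 - \frac{23864}{169} = - \frac{385017}{169}$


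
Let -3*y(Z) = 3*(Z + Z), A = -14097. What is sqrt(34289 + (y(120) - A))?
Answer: sqrt(48146) ≈ 219.42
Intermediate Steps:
y(Z) = -2*Z (y(Z) = -(Z + Z) = -2*Z)
sqrt(34289 + (y(120) - A)) = sqrt(34289 + (-2*120 - 1*(-14097))) = sqrt(34289 + (-240 + 14097)) = sqrt(34289 + 13857) = sqrt(48146)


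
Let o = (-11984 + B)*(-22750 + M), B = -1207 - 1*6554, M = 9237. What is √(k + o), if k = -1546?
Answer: √266812639 ≈ 16334.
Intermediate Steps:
B = -7761 (B = -1207 - 6554 = -7761)
o = 266814185 (o = (-11984 - 7761)*(-22750 + 9237) = -19745*(-13513) = 266814185)
√(k + o) = √(-1546 + 266814185) = √266812639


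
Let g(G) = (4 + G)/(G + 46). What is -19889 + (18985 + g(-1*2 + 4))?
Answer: -7231/8 ≈ -903.88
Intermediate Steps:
g(G) = (4 + G)/(46 + G)
-19889 + (18985 + g(-1*2 + 4)) = -19889 + (18985 + (4 + (-1*2 + 4))/(46 + (-1*2 + 4))) = -19889 + (18985 + (4 + (-2 + 4))/(46 + (-2 + 4))) = -19889 + (18985 + (4 + 2)/(46 + 2)) = -19889 + (18985 + 6/48) = -19889 + (18985 + (1/48)*6) = -19889 + (18985 + 1/8) = -19889 + 151881/8 = -7231/8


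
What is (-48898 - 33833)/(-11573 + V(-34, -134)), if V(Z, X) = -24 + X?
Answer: 82731/11731 ≈ 7.0523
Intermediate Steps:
(-48898 - 33833)/(-11573 + V(-34, -134)) = (-48898 - 33833)/(-11573 + (-24 - 134)) = -82731/(-11573 - 158) = -82731/(-11731) = -82731*(-1/11731) = 82731/11731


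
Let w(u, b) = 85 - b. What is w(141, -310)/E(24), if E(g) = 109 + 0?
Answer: 395/109 ≈ 3.6239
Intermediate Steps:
E(g) = 109
w(141, -310)/E(24) = (85 - 1*(-310))/109 = (85 + 310)*(1/109) = 395*(1/109) = 395/109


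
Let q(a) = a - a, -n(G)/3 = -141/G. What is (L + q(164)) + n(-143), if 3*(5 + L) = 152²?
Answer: 3300458/429 ≈ 7693.4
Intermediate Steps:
n(G) = 423/G (n(G) = -(-423)/G = 423/G)
q(a) = 0
L = 23089/3 (L = -5 + (⅓)*152² = -5 + (⅓)*23104 = -5 + 23104/3 = 23089/3 ≈ 7696.3)
(L + q(164)) + n(-143) = (23089/3 + 0) + 423/(-143) = 23089/3 + 423*(-1/143) = 23089/3 - 423/143 = 3300458/429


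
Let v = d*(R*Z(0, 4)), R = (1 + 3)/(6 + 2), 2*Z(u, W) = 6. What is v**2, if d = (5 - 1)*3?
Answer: 324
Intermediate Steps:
Z(u, W) = 3 (Z(u, W) = (1/2)*6 = 3)
R = 1/2 (R = 4/8 = 4*(1/8) = 1/2 ≈ 0.50000)
d = 12 (d = 4*3 = 12)
v = 18 (v = 12*((1/2)*3) = 12*(3/2) = 18)
v**2 = 18**2 = 324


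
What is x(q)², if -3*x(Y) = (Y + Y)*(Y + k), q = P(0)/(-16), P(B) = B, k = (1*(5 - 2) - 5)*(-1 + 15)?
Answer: 0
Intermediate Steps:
k = -28 (k = (1*3 - 5)*14 = (3 - 5)*14 = -2*14 = -28)
q = 0 (q = 0/(-16) = 0*(-1/16) = 0)
x(Y) = -2*Y*(-28 + Y)/3 (x(Y) = -(Y + Y)*(Y - 28)/3 = -2*Y*(-28 + Y)/3)
x(q)² = ((⅔)*0*(28 - 1*0))² = ((⅔)*0*(28 + 0))² = ((⅔)*0*28)² = 0² = 0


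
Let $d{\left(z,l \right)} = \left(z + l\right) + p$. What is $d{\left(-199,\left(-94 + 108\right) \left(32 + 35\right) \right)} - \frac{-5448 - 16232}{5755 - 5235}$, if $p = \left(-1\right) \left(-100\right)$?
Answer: $\frac{11449}{13} \approx 880.69$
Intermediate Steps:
$p = 100$
$d{\left(z,l \right)} = 100 + l + z$ ($d{\left(z,l \right)} = \left(z + l\right) + 100 = \left(l + z\right) + 100 = 100 + l + z$)
$d{\left(-199,\left(-94 + 108\right) \left(32 + 35\right) \right)} - \frac{-5448 - 16232}{5755 - 5235} = \left(100 + \left(-94 + 108\right) \left(32 + 35\right) - 199\right) - \frac{-5448 - 16232}{5755 - 5235} = \left(100 + 14 \cdot 67 - 199\right) - - \frac{21680}{520} = \left(100 + 938 - 199\right) - \left(-21680\right) \frac{1}{520} = 839 - - \frac{542}{13} = 839 + \frac{542}{13} = \frac{11449}{13}$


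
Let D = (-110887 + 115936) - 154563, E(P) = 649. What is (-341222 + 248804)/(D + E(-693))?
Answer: 92418/148865 ≈ 0.62082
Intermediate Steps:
D = -149514 (D = 5049 - 154563 = -149514)
(-341222 + 248804)/(D + E(-693)) = (-341222 + 248804)/(-149514 + 649) = -92418/(-148865) = -92418*(-1/148865) = 92418/148865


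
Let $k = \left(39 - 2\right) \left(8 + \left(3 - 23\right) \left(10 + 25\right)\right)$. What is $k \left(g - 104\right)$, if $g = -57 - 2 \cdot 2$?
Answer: $4224660$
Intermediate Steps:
$g = -61$ ($g = -57 - 4 = -61$)
$k = -25604$ ($k = 37 \left(8 - 700\right) = 37 \left(-692\right) = -25604$)
$k \left(g - 104\right) = - 25604 \left(-61 - 104\right) = \left(-25604\right) \left(-165\right) = 4224660$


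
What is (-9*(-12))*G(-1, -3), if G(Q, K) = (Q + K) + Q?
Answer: -540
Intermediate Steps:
G(Q, K) = K + 2*Q (G(Q, K) = (K + Q) + Q = K + 2*Q)
(-9*(-12))*G(-1, -3) = (-9*(-12))*(-3 + 2*(-1)) = 108*(-3 - 2) = 108*(-5) = -540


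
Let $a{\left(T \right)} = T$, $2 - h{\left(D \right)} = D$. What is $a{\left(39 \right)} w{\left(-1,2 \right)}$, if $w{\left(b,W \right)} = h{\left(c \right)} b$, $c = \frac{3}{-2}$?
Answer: $- \frac{273}{2} \approx -136.5$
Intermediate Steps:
$c = - \frac{3}{2}$ ($c = 3 \left(- \frac{1}{2}\right) = - \frac{3}{2} \approx -1.5$)
$h{\left(D \right)} = 2 - D$
$w{\left(b,W \right)} = \frac{7 b}{2}$ ($w{\left(b,W \right)} = \left(2 - - \frac{3}{2}\right) b = \left(2 + \frac{3}{2}\right) b = \frac{7 b}{2}$)
$a{\left(39 \right)} w{\left(-1,2 \right)} = 39 \cdot \frac{7}{2} \left(-1\right) = 39 \left(- \frac{7}{2}\right) = - \frac{273}{2}$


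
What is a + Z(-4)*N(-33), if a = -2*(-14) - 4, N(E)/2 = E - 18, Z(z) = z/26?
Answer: 516/13 ≈ 39.692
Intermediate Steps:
Z(z) = z/26 (Z(z) = z*(1/26) = z/26)
N(E) = -36 + 2*E (N(E) = 2*(E - 18) = 2*(-18 + E) = -36 + 2*E)
a = 24 (a = 28 - 4 = 24)
a + Z(-4)*N(-33) = 24 + ((1/26)*(-4))*(-36 + 2*(-33)) = 24 - 2*(-36 - 66)/13 = 24 - 2/13*(-102) = 24 + 204/13 = 516/13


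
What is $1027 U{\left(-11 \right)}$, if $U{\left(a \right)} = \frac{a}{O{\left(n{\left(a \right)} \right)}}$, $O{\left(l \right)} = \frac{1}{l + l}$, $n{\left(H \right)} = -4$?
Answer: $90376$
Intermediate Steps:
$O{\left(l \right)} = \frac{1}{2 l}$
$U{\left(a \right)} = - 8 a$ ($U{\left(a \right)} = \frac{a}{\frac{1}{2} \frac{1}{-4}} = \frac{a}{\frac{1}{2} \left(- \frac{1}{4}\right)} = \frac{a}{- \frac{1}{8}} = a \left(-8\right) = - 8 a$)
$1027 U{\left(-11 \right)} = 1027 \left(\left(-8\right) \left(-11\right)\right) = 1027 \cdot 88 = 90376$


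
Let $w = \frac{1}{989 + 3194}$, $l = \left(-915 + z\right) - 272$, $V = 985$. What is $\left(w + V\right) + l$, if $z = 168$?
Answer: $- \frac{142221}{4183} \approx -34.0$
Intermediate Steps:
$l = -1019$ ($l = \left(-915 + 168\right) - 272 = -747 - 272 = -1019$)
$w = \frac{1}{4183} \approx 0.00023906$
$\left(w + V\right) + l = \left(\frac{1}{4183} + 985\right) - 1019 = \frac{4120256}{4183} - 1019 = - \frac{142221}{4183}$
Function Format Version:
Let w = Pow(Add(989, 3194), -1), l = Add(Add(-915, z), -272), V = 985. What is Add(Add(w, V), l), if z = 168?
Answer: Rational(-142221, 4183) ≈ -34.000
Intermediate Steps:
l = -1019 (l = Add(Add(-915, 168), -272) = Add(-747, -272) = -1019)
w = Rational(1, 4183) (w = Pow(4183, -1) = Rational(1, 4183) ≈ 0.00023906)
Add(Add(w, V), l) = Add(Add(Rational(1, 4183), 985), -1019) = Add(Rational(4120256, 4183), -1019) = Rational(-142221, 4183)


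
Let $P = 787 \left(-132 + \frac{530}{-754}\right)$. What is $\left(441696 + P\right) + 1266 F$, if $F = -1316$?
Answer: $- \frac{500956543}{377} \approx -1.3288 \cdot 10^{6}$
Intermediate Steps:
$P = - \frac{39372823}{377}$ ($P = 787 \left(-132 + 530 \left(- \frac{1}{754}\right)\right) = 787 \left(-132 - \frac{265}{377}\right) = 787 \left(- \frac{50029}{377}\right) = - \frac{39372823}{377} \approx -1.0444 \cdot 10^{5}$)
$\left(441696 + P\right) + 1266 F = \left(441696 - \frac{39372823}{377}\right) + 1266 \left(-1316\right) = \frac{127146569}{377} - 1666056 = - \frac{500956543}{377}$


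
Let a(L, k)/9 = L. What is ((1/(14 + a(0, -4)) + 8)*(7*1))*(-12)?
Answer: -678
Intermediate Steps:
a(L, k) = 9*L
((1/(14 + a(0, -4)) + 8)*(7*1))*(-12) = ((1/(14 + 9*0) + 8)*(7*1))*(-12) = ((1/(14 + 0) + 8)*7)*(-12) = ((1/14 + 8)*7)*(-12) = ((113/14)*7)*(-12) = (113/2)*(-12) = -678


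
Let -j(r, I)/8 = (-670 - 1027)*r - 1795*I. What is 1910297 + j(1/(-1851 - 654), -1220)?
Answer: -39100315591/2505 ≈ -1.5609e+7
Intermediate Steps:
j(r, I) = 13576*r + 14360*I (j(r, I) = -8*((-670 - 1027)*r - 1795*I) = -8*(-1697*r - 1795*I) = -8*(-1795*I - 1697*r) = 13576*r + 14360*I)
1910297 + j(1/(-1851 - 654), -1220) = 1910297 + (13576/(-1851 - 654) + 14360*(-1220)) = 1910297 + (13576/(-2505) - 17519200) = 1910297 + (13576*(-1/2505) - 17519200) = 1910297 + (-13576/2505 - 17519200) = 1910297 - 43885609576/2505 = -39100315591/2505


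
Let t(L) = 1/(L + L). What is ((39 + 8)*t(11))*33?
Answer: 141/2 ≈ 70.500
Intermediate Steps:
t(L) = 1/(2*L)
((39 + 8)*t(11))*33 = ((39 + 8)*((1/2)/11))*33 = (47*((1/2)*(1/11)))*33 = (47*(1/22))*33 = (47/22)*33 = 141/2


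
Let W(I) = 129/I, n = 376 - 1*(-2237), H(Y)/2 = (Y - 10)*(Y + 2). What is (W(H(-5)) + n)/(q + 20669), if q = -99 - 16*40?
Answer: 78433/597900 ≈ 0.13118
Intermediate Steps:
q = -739 (q = -99 - 640 = -739)
H(Y) = 2*(-10 + Y)*(2 + Y) (H(Y) = 2*((Y - 10)*(Y + 2)) = 2*((-10 + Y)*(2 + Y)) = 2*(-10 + Y)*(2 + Y))
n = 2613 (n = 376 + 2237 = 2613)
(W(H(-5)) + n)/(q + 20669) = (129/(-40 - 16*(-5) + 2*(-5)²) + 2613)/(-739 + 20669) = (129/(-40 + 80 + 2*25) + 2613)/19930 = (129/(-40 + 80 + 50) + 2613)*(1/19930) = (129/90 + 2613)*(1/19930) = (129*(1/90) + 2613)*(1/19930) = (43/30 + 2613)*(1/19930) = (78433/30)*(1/19930) = 78433/597900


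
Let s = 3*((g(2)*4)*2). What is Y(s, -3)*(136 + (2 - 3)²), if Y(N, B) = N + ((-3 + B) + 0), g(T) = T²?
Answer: 12330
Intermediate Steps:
s = 96 (s = 3*((2²*4)*2) = 3*((4*4)*2) = 3*(16*2) = 3*32 = 96)
Y(N, B) = -3 + B + N (Y(N, B) = N + (-3 + B) = -3 + B + N)
Y(s, -3)*(136 + (2 - 3)²) = (-3 - 3 + 96)*(136 + (2 - 3)²) = 90*(136 + (-1)²) = 90*(136 + 1) = 90*137 = 12330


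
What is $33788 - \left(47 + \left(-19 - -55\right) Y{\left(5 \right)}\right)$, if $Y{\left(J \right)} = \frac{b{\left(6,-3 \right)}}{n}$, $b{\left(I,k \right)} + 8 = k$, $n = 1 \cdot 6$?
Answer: $33807$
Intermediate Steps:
$n = 6$
$b{\left(I,k \right)} = -8 + k$
$Y{\left(J \right)} = - \frac{11}{6}$ ($Y{\left(J \right)} = \frac{-8 - 3}{6} = \left(-11\right) \frac{1}{6} = - \frac{11}{6}$)
$33788 - \left(47 + \left(-19 - -55\right) Y{\left(5 \right)}\right) = 33788 - \left(47 + \left(-19 - -55\right) \left(- \frac{11}{6}\right)\right) = 33788 - \left(47 + \left(-19 + 55\right) \left(- \frac{11}{6}\right)\right) = 33788 - \left(47 + 36 \left(- \frac{11}{6}\right)\right) = 33788 - \left(47 - 66\right) = 33788 - -19 = 33788 + 19 = 33807$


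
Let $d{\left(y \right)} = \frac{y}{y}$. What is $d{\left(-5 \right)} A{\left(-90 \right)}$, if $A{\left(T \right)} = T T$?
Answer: $8100$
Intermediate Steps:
$A{\left(T \right)} = T^{2}$
$d{\left(y \right)} = 1$
$d{\left(-5 \right)} A{\left(-90 \right)} = 1 \left(-90\right)^{2} = 1 \cdot 8100 = 8100$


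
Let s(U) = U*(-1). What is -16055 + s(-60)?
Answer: -15995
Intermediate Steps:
s(U) = -U
-16055 + s(-60) = -16055 - 1*(-60) = -16055 + 60 = -15995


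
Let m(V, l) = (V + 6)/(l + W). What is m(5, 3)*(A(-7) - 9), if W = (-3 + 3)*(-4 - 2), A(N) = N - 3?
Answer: -209/3 ≈ -69.667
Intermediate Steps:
A(N) = -3 + N
W = 0 (W = 0*(-6) = 0)
m(V, l) = (6 + V)/l (m(V, l) = (V + 6)/(l + 0) = (6 + V)/l)
m(5, 3)*(A(-7) - 9) = ((6 + 5)/3)*((-3 - 7) - 9) = ((⅓)*11)*(-10 - 9) = (11/3)*(-19) = -209/3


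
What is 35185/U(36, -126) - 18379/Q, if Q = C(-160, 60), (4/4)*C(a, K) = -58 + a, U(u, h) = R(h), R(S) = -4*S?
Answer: 8466673/54936 ≈ 154.12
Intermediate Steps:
U(u, h) = -4*h
C(a, K) = -58 + a
Q = -218 (Q = -58 - 160 = -218)
35185/U(36, -126) - 18379/Q = 35185/((-4*(-126))) - 18379/(-218) = 35185/504 - 18379*(-1/218) = 35185*(1/504) + 18379/218 = 35185/504 + 18379/218 = 8466673/54936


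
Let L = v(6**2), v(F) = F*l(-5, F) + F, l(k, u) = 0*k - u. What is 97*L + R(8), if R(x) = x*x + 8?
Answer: -122148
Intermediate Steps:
R(x) = 8 + x**2 (R(x) = x**2 + 8 = 8 + x**2)
l(k, u) = -u (l(k, u) = 0 - u = -u)
v(F) = F - F**2 (v(F) = F*(-F) + F = -F**2 + F = F - F**2)
L = -1260 (L = 6**2*(1 - 1*6**2) = 36*(1 - 1*36) = 36*(1 - 36) = 36*(-35) = -1260)
97*L + R(8) = 97*(-1260) + (8 + 8**2) = -122220 + (8 + 64) = -122220 + 72 = -122148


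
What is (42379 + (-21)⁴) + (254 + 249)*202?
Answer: 338466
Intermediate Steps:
(42379 + (-21)⁴) + (254 + 249)*202 = (42379 + 194481) + 503*202 = 236860 + 101606 = 338466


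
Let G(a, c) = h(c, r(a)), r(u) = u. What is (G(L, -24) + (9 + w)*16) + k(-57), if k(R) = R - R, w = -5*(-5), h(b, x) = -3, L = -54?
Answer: 541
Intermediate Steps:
G(a, c) = -3
w = 25
k(R) = 0
(G(L, -24) + (9 + w)*16) + k(-57) = (-3 + (9 + 25)*16) + 0 = (-3 + 34*16) + 0 = (-3 + 544) + 0 = 541 + 0 = 541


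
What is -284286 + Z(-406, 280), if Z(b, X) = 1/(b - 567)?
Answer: -276610279/973 ≈ -2.8429e+5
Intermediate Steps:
Z(b, X) = 1/(-567 + b)
-284286 + Z(-406, 280) = -284286 + 1/(-567 - 406) = -284286 + 1/(-973) = -284286 - 1/973 = -276610279/973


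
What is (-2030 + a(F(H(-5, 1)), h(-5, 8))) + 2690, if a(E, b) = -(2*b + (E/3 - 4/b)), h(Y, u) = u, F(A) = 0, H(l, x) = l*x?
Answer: 1289/2 ≈ 644.50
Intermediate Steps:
a(E, b) = -2*b + 4/b - E/3 (a(E, b) = -(2*b + (E*(⅓) - 4/b)) = -(2*b + (E/3 - 4/b)) = -(2*b + (-4/b + E/3)) = -(-4/b + 2*b + E/3) = -2*b + 4/b - E/3)
(-2030 + a(F(H(-5, 1)), h(-5, 8))) + 2690 = (-2030 + (-2*8 + 4/8 - ⅓*0)) + 2690 = (-2030 + (-16 + 4*(⅛) + 0)) + 2690 = (-2030 + (-16 + ½ + 0)) + 2690 = (-2030 - 31/2) + 2690 = -4091/2 + 2690 = 1289/2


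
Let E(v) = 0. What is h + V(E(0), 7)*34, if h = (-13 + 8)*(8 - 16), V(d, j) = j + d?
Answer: 278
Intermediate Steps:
V(d, j) = d + j
h = 40 (h = -5*(-8) = 40)
h + V(E(0), 7)*34 = 40 + (0 + 7)*34 = 40 + 7*34 = 40 + 238 = 278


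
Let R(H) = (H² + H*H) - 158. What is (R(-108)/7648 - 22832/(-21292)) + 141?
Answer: 2953570779/20355152 ≈ 145.10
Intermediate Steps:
R(H) = -158 + 2*H² (R(H) = (H² + H²) - 158 = 2*H² - 158 = -158 + 2*H²)
(R(-108)/7648 - 22832/(-21292)) + 141 = ((-158 + 2*(-108)²)/7648 - 22832/(-21292)) + 141 = ((-158 + 2*11664)*(1/7648) - 22832*(-1/21292)) + 141 = ((-158 + 23328)*(1/7648) + 5708/5323) + 141 = (23170*(1/7648) + 5708/5323) + 141 = (11585/3824 + 5708/5323) + 141 = 83494347/20355152 + 141 = 2953570779/20355152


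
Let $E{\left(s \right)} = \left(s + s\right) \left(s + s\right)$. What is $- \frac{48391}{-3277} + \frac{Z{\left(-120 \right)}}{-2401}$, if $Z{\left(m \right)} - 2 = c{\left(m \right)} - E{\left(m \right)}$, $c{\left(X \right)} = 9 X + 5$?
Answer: $\frac{308458212}{7868077} \approx 39.204$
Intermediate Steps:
$E{\left(s \right)} = 4 s^{2}$ ($E{\left(s \right)} = 2 s 2 s = 4 s^{2}$)
$c{\left(X \right)} = 5 + 9 X$
$Z{\left(m \right)} = 7 - 4 m^{2} + 9 m$ ($Z{\left(m \right)} = 2 - \left(-5 - 9 m + 4 m^{2}\right) = 2 + \left(5 - 4 m^{2} + 9 m\right) = 7 - 4 m^{2} + 9 m$)
$- \frac{48391}{-3277} + \frac{Z{\left(-120 \right)}}{-2401} = - \frac{48391}{-3277} + \frac{7 - 4 \left(-120\right)^{2} + 9 \left(-120\right)}{-2401} = \left(-48391\right) \left(- \frac{1}{3277}\right) + \left(7 - 57600 - 1080\right) \left(- \frac{1}{2401}\right) = \frac{48391}{3277} + \left(7 - 57600 - 1080\right) \left(- \frac{1}{2401}\right) = \frac{48391}{3277} - - \frac{58673}{2401} = \frac{48391}{3277} + \frac{58673}{2401} = \frac{308458212}{7868077}$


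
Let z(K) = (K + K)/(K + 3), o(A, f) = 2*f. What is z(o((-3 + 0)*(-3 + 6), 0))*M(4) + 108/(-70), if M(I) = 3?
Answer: -54/35 ≈ -1.5429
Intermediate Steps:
z(K) = 2*K/(3 + K) (z(K) = (2*K)/(3 + K) = 2*K/(3 + K))
z(o((-3 + 0)*(-3 + 6), 0))*M(4) + 108/(-70) = (2*(2*0)/(3 + 2*0))*3 + 108/(-70) = (2*0/(3 + 0))*3 + 108*(-1/70) = (2*0/3)*3 - 54/35 = (2*0*(1/3))*3 - 54/35 = 0*3 - 54/35 = 0 - 54/35 = -54/35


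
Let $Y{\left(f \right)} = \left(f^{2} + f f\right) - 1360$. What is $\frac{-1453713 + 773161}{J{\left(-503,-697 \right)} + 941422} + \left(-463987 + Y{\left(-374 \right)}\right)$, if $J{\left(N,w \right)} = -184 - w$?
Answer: $- \frac{174819106877}{941935} \approx -1.856 \cdot 10^{5}$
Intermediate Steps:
$Y{\left(f \right)} = -1360 + 2 f^{2}$ ($Y{\left(f \right)} = \left(f^{2} + f^{2}\right) - 1360 = 2 f^{2} - 1360 = -1360 + 2 f^{2}$)
$\frac{-1453713 + 773161}{J{\left(-503,-697 \right)} + 941422} + \left(-463987 + Y{\left(-374 \right)}\right) = \frac{-1453713 + 773161}{\left(-184 - -697\right) + 941422} - \left(465347 - 279752\right) = - \frac{680552}{\left(-184 + 697\right) + 941422} + \left(-463987 + \left(-1360 + 2 \cdot 139876\right)\right) = - \frac{680552}{513 + 941422} + \left(-463987 + \left(-1360 + 279752\right)\right) = - \frac{680552}{941935} + \left(-463987 + 278392\right) = \left(-680552\right) \frac{1}{941935} - 185595 = - \frac{680552}{941935} - 185595 = - \frac{174819106877}{941935}$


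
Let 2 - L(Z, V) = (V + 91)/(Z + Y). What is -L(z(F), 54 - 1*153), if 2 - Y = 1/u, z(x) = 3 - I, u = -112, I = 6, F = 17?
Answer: 674/111 ≈ 6.0721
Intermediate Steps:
z(x) = -3 (z(x) = 3 - 1*6 = 3 - 6 = -3)
Y = 225/112 (Y = 2 - 1/(-112) = 2 - 1*(-1/112) = 2 + 1/112 = 225/112 ≈ 2.0089)
L(Z, V) = 2 - (91 + V)/(225/112 + Z) (L(Z, V) = 2 - (V + 91)/(Z + 225/112) = 2 - (91 + V)/(225/112 + Z))
-L(z(F), 54 - 1*153) = -2*(-4871 - 56*(54 - 1*153) + 112*(-3))/(225 + 112*(-3)) = -2*(-4871 - 56*(54 - 153) - 336)/(225 - 336) = -2*(-4871 - 56*(-99) - 336)/(-111) = -2*(-1)*(-4871 + 5544 - 336)/111 = -2*(-1)*337/111 = -1*(-674/111) = 674/111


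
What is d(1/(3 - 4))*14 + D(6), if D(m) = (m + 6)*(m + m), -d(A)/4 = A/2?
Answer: 172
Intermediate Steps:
d(A) = -2*A (d(A) = -4*A/2 = -2*A)
D(m) = 2*m*(6 + m) (D(m) = (6 + m)*(2*m) = 2*m*(6 + m))
d(1/(3 - 4))*14 + D(6) = -2/(3 - 4)*14 + 2*6*(6 + 6) = -2/(-1)*14 + 2*6*12 = -2*(-1)*14 + 144 = 2*14 + 144 = 28 + 144 = 172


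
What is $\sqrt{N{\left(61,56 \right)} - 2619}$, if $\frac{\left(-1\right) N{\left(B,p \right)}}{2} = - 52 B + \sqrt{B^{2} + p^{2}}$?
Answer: $\sqrt{3725 - 2 \sqrt{6857}} \approx 59.661$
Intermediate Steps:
$N{\left(B,p \right)} = - 2 \sqrt{B^{2} + p^{2}} + 104 B$ ($N{\left(B,p \right)} = - 2 \left(- 52 B + \sqrt{B^{2} + p^{2}}\right) = - 2 \left(\sqrt{B^{2} + p^{2}} - 52 B\right) = - 2 \sqrt{B^{2} + p^{2}} + 104 B$)
$\sqrt{N{\left(61,56 \right)} - 2619} = \sqrt{\left(- 2 \sqrt{61^{2} + 56^{2}} + 104 \cdot 61\right) - 2619} = \sqrt{\left(- 2 \sqrt{3721 + 3136} + 6344\right) - 2619} = \sqrt{\left(- 2 \sqrt{6857} + 6344\right) - 2619} = \sqrt{\left(6344 - 2 \sqrt{6857}\right) - 2619} = \sqrt{3725 - 2 \sqrt{6857}}$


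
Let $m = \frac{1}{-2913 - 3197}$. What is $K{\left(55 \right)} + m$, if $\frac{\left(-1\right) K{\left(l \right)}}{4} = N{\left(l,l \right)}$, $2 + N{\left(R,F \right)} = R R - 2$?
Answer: $- \frac{73833241}{6110} \approx -12084.0$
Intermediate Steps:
$N{\left(R,F \right)} = -4 + R^{2}$ ($N{\left(R,F \right)} = -2 + \left(R R - 2\right) = -2 + \left(R^{2} - 2\right) = -2 + \left(-2 + R^{2}\right) = -4 + R^{2}$)
$K{\left(l \right)} = 16 - 4 l^{2}$ ($K{\left(l \right)} = - 4 \left(-4 + l^{2}\right) = 16 - 4 l^{2}$)
$m = - \frac{1}{6110}$ ($m = \frac{1}{-6110} = - \frac{1}{6110} \approx -0.00016367$)
$K{\left(55 \right)} + m = \left(16 - 4 \cdot 55^{2}\right) - \frac{1}{6110} = \left(16 - 12100\right) - \frac{1}{6110} = -12084 - \frac{1}{6110} = - \frac{73833241}{6110}$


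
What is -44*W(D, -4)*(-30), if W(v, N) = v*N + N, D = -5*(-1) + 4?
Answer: -52800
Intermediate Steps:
D = 9 (D = 5 + 4 = 9)
W(v, N) = N + N*v (W(v, N) = N*v + N = N + N*v)
-44*W(D, -4)*(-30) = -(-176)*(1 + 9)*(-30) = -(-176)*10*(-30) = -44*(-40)*(-30) = 1760*(-30) = -52800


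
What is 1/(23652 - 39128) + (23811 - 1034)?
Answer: 352496851/15476 ≈ 22777.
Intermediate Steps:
1/(23652 - 39128) + (23811 - 1034) = 1/(-15476) + 22777 = -1/15476 + 22777 = 352496851/15476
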